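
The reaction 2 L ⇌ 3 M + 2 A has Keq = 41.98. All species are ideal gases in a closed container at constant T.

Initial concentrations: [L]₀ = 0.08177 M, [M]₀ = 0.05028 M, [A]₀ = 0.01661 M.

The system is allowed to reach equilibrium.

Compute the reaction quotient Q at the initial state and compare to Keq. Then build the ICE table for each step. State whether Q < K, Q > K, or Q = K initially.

Q₀ = 5.2449e-06; Q < K (proceeds forward)

Q₀ = 5.2449e-06 vs Keq = 41.98 ⇒ Q<K, forward
Step 1:
                    L           M           A
  Initial     0.08177     0.05028     0.01661
  Change      -0.0807      0.1211      0.0807
  Equil      0.001065      0.1713     0.09731
  solve Keq expr → x = 0.04035; check Q = 41.98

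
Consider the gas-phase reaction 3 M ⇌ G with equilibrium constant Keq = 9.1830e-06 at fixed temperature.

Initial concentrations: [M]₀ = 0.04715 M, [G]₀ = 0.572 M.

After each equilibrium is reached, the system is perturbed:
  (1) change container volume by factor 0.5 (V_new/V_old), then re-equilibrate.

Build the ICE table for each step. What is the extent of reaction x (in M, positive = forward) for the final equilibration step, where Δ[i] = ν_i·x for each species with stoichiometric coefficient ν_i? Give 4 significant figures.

Q₀ = 5457 vs Keq = 9.1830e-06 ⇒ Q>K, reverse
Step 1:
                   M          G
  init       0.04715      0.572
  Δ            1.716    -0.5719
  eq           1.763 5.0320e-05
  solve Keq expr → x = -0.5719; check Q = 9.1830e-06
Then change container volume by factor 0.5 (V_new/V_old).
Step 2:
                   M          G
  init         3.526 1.0064e-04
  Δ       -9.0483e-04 3.0161e-04
  eq           3.525 4.0225e-04
  solve Keq expr → x = 3.0161e-04; check Q = 9.1830e-06

x = 3.0161e-04 M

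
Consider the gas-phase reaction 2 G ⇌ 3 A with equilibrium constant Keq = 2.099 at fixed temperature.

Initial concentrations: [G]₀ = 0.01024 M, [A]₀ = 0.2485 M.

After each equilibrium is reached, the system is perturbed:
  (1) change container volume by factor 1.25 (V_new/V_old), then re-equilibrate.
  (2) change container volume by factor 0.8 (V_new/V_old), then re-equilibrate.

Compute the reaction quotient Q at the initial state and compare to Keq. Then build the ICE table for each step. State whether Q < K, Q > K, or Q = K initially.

Q₀ = 146.3 vs Keq = 2.099 ⇒ Q>K, reverse
Step 1:
                   G          A
  I          0.01024     0.2485
  C          0.04374   -0.06562
  E          0.05398     0.1829
  solve Keq expr → x = -0.02187; check Q = 2.099
Then change container volume by factor 1.25 (V_new/V_old).
Step 2:
                   G          A
  I          0.04319     0.1463
  C        -0.002853   0.004279
  E          0.04033     0.1506
  solve Keq expr → x = 0.001426; check Q = 2.099
Then change container volume by factor 0.8 (V_new/V_old).
Step 3:
                   G          A
  I          0.05042     0.1882
  C         0.003566  -0.005348
  E          0.05398     0.1829
  solve Keq expr → x = -0.001783; check Q = 2.099

Q₀ = 146.3; Q > K (proceeds reverse)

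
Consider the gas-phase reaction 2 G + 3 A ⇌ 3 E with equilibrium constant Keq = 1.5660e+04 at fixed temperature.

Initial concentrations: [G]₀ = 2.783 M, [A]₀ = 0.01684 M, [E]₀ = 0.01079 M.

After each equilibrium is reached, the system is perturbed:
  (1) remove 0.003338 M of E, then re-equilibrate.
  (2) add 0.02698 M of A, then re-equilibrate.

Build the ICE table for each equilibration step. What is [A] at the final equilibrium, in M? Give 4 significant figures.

[A]_eq = 0.001022 M

Q₀ = 0.03396 vs Keq = 1.5660e+04 ⇒ Q<K, forward
Step 1:
                  G         A         E
  Initial     2.783   0.01684   0.01079
  Change   -0.01086  -0.01629   0.01629
  Equil       2.772 5.4853e-04   0.02708
  solve Keq expr → x = 0.00543; check Q = 1.5660e+04
Then remove 0.003338 M of E.
Step 2:
                  G         A         E
  Initial     2.772 5.4853e-04   0.02374
  Change  -4.4175e-05 -6.6263e-05 6.6263e-05
  Equil       2.772 4.8226e-04   0.02381
  solve Keq expr → x = 2.2088e-05; check Q = 1.5660e+04
Then add 0.02698 M of A.
Step 3:
                  G         A         E
  Initial     2.772   0.02746   0.02381
  Change   -0.01763  -0.02644   0.02644
  Equil       2.754  0.001022   0.05025
  solve Keq expr → x = 0.008813; check Q = 1.5660e+04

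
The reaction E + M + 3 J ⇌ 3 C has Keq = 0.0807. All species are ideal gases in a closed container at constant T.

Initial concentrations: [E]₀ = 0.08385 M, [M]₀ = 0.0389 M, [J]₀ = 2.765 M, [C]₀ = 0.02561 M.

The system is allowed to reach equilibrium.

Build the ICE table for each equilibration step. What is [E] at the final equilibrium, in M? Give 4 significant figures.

Q₀ = 2.4361e-04 vs Keq = 0.0807 ⇒ Q<K, forward
Step 1:
                  E         M         J         C
  Initial   0.08385    0.0389     2.765   0.02561
  Change   -0.02627  -0.02627   -0.0788    0.0788
  Equil     0.05758   0.01263     2.686    0.1044
  solve Keq expr → x = 0.02627; check Q = 0.0807

[E]_eq = 0.05758 M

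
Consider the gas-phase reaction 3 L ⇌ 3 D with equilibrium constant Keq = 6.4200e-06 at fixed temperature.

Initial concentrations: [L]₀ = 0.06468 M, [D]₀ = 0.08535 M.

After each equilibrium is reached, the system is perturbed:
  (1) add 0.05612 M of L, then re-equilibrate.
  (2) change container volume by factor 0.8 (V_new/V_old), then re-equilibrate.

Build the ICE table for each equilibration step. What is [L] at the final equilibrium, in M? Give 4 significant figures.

[L]_eq = 0.253 M

Q₀ = 2.298 vs Keq = 6.4200e-06 ⇒ Q>K, reverse
Step 1:
                    L           D
  I           0.06468     0.08535
  C           0.08261    -0.08261
  E            0.1473    0.002738
  solve Keq expr → x = -0.02754; check Q = 6.4200e-06
Then add 0.05612 M of L.
Step 2:
                    L           D
  I            0.2034    0.002738
  C         -0.001024    0.001024
  E            0.2024    0.003762
  solve Keq expr → x = 3.4133e-04; check Q = 6.4200e-06
Then change container volume by factor 0.8 (V_new/V_old).
Step 3:
                    L           D
  I             0.253    0.004702
  C                 0           0
  E             0.253    0.004702
  solve Keq expr → x = 0; check Q = 6.4200e-06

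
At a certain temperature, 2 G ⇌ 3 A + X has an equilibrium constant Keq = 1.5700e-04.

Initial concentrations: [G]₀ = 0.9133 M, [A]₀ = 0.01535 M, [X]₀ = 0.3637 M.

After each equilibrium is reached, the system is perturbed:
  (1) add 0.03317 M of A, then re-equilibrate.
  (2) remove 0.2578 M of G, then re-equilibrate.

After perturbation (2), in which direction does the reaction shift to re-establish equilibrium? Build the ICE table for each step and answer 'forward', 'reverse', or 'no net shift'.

Direction: reverse

Q₀ = 1.5770e-06 vs Keq = 1.5700e-04 ⇒ Q<K, forward
Step 1:
                    G           A           X
  I            0.9133     0.01535      0.3637
  C          -0.03524     0.05287     0.01762
  E            0.8781     0.06822      0.3813
  solve Keq expr → x = 0.01762; check Q = 1.5700e-04
Then add 0.03317 M of A.
Step 2:
                    G           A           X
  I            0.8781      0.1014      0.3813
  C           0.02096    -0.03144    -0.01048
  E             0.899     0.06994      0.3708
  solve Keq expr → x = -0.01048; check Q = 1.5700e-04
Then remove 0.2578 M of G.
Step 3:
                    G           A           X
  I            0.6412     0.06994      0.3708
  C           0.00891    -0.01337   -0.004455
  E            0.6501     0.05658      0.3664
  solve Keq expr → x = -0.004455; check Q = 1.5700e-04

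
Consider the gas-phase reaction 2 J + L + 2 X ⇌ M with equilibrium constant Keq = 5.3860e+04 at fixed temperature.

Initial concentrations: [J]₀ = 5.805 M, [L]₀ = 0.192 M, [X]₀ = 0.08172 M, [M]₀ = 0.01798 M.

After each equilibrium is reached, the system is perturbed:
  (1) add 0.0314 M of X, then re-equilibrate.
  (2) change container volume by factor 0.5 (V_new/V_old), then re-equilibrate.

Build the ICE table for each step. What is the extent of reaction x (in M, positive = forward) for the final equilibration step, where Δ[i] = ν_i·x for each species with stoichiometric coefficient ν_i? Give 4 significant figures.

x = 4.1962e-04 M

Q₀ = 0.4161 vs Keq = 5.3860e+04 ⇒ Q<K, forward
Step 1:
                    J           L           X           M
  init          5.805       0.192     0.08172     0.01798
  Δ          -0.08125    -0.04063    -0.08125     0.04063
  eq            5.724      0.1514  4.6841e-04     0.05861
  solve Keq expr → x = 0.04063; check Q = 5.3860e+04
Then add 0.0314 M of X.
Step 2:
                    J           L           X           M
  init          5.724      0.1514     0.03187     0.05861
  Δ          -0.03131    -0.01565    -0.03131     0.01565
  eq            5.692      0.1357  5.5992e-04     0.07426
  solve Keq expr → x = 0.01565; check Q = 5.3860e+04
Then change container volume by factor 0.5 (V_new/V_old).
Step 3:
                    J           L           X           M
  init          11.38      0.2714     0.00112      0.1485
  Δ       -8.3924e-04 -4.1962e-04 -8.3924e-04  4.1962e-04
  eq            11.38       0.271  2.8059e-04      0.1489
  solve Keq expr → x = 4.1962e-04; check Q = 5.3860e+04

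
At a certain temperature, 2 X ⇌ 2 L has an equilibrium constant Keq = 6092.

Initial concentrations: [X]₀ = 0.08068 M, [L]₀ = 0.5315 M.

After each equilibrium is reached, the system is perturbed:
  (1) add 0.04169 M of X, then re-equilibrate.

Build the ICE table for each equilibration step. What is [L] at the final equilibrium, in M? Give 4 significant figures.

Q₀ = 43.4 vs Keq = 6092 ⇒ Q<K, forward
Step 1:
                    X           L
  Initial     0.08068      0.5315
  Change     -0.07294     0.07294
  Equil      0.007744      0.6044
  solve Keq expr → x = 0.03647; check Q = 6092
Then add 0.04169 M of X.
Step 2:
                    X           L
  Initial     0.04943      0.6044
  Change     -0.04116     0.04116
  Equil      0.008271      0.6456
  solve Keq expr → x = 0.02058; check Q = 6092

[L]_eq = 0.6456 M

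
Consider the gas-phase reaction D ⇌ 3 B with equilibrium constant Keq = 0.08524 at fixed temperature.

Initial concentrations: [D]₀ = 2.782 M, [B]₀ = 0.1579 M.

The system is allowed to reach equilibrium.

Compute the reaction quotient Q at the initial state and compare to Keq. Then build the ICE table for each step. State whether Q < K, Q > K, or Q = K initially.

Q₀ = 0.001415; Q < K (proceeds forward)

Q₀ = 0.001415 vs Keq = 0.08524 ⇒ Q<K, forward
Step 1:
                  D         B
  Initial     2.782    0.1579
  Change    -0.1499    0.4497
  Equil       2.632    0.6076
  solve Keq expr → x = 0.1499; check Q = 0.08524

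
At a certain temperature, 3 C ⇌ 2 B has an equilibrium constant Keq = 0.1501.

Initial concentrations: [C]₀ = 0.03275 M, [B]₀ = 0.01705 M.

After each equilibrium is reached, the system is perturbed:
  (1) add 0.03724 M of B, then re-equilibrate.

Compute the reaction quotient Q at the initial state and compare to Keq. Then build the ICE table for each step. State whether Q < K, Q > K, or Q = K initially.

Q₀ = 8.276 vs Keq = 0.1501 ⇒ Q>K, reverse
Step 1:
                    C           B
  Initial     0.03275     0.01705
  Change      0.01878    -0.01252
  Equil       0.05153    0.004532
  solve Keq expr → x = -0.006259; check Q = 0.1501
Then add 0.03724 M of B.
Step 2:
                    C           B
  Initial     0.05153     0.04177
  Change      0.04518    -0.03012
  Equil       0.09671     0.01165
  solve Keq expr → x = -0.01506; check Q = 0.1501

Q₀ = 8.276; Q > K (proceeds reverse)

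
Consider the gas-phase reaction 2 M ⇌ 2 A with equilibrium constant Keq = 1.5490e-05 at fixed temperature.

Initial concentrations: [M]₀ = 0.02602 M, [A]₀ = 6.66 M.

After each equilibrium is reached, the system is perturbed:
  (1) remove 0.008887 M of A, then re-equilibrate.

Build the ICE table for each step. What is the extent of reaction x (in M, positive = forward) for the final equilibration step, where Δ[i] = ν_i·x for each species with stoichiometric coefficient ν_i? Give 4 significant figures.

Q₀ = 6.5514e+04 vs Keq = 1.5490e-05 ⇒ Q>K, reverse
Step 1:
                    M           A
  I           0.02602        6.66
  C             6.634      -6.634
  E              6.66     0.02621
  solve Keq expr → x = -3.317; check Q = 1.5490e-05
Then remove 0.008887 M of A.
Step 2:
                    M           A
  I              6.66     0.01732
  C         -0.008852    0.008852
  E             6.651     0.02618
  solve Keq expr → x = 0.004426; check Q = 1.5490e-05

x = 0.004426 M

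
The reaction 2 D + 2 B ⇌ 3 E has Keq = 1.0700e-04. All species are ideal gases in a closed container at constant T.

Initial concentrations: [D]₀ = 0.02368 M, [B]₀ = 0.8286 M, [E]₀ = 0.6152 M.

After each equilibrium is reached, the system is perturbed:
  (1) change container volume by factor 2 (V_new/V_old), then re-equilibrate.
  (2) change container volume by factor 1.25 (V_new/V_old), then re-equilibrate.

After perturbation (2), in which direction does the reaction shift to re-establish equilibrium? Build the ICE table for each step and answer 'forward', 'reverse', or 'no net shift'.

Q₀ = 604.8 vs Keq = 1.0700e-04 ⇒ Q>K, reverse
Step 1:
                    D           B           E
  Initial     0.02368      0.8286      0.6152
  Change       0.3901      0.3901     -0.5851
  Equil        0.4138       1.219     0.03008
  solve Keq expr → x = -0.195; check Q = 1.0700e-04
Then change container volume by factor 2 (V_new/V_old).
Step 2:
                    D           B           E
  Initial      0.2069      0.6093     0.01504
  Change        0.002       0.002   -0.002999
  Equil        0.2089      0.6113     0.01204
  solve Keq expr → x = -9.9977e-04; check Q = 1.0700e-04
Then change container volume by factor 1.25 (V_new/V_old).
Step 3:
                    D           B           E
  Initial      0.1671      0.4891    0.009631
  Change   4.4602e-04  4.4602e-04 -6.6903e-04
  Equil        0.1676      0.4895    0.008962
  solve Keq expr → x = -2.2301e-04; check Q = 1.0700e-04

Direction: reverse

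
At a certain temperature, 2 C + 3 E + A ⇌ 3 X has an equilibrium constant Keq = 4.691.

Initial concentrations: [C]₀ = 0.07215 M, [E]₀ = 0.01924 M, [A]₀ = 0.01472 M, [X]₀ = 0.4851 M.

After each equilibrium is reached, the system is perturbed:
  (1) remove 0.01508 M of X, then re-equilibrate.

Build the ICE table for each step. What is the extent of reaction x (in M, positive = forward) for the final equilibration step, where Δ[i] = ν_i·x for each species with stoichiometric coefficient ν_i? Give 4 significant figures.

x = 0.00296 M

Q₀ = 2.0917e+08 vs Keq = 4.691 ⇒ Q>K, reverse
Step 1:
                   C          E          A          X
  init       0.07215    0.01924    0.01472     0.4851
  Δ           0.2304     0.3457     0.1152    -0.3457
  eq          0.3026     0.3649     0.1299     0.1394
  solve Keq expr → x = -0.1152; check Q = 4.691
Then remove 0.01508 M of X.
Step 2:
                   C          E          A          X
  init        0.3026     0.3649     0.1299     0.1244
  Δ        -0.005919  -0.008879   -0.00296   0.008879
  eq          0.2967      0.356      0.127     0.1332
  solve Keq expr → x = 0.00296; check Q = 4.691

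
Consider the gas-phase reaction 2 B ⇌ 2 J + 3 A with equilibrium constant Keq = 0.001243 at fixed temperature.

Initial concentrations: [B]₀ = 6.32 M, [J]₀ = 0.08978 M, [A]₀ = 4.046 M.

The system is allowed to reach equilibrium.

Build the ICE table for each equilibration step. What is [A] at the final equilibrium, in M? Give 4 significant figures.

Q₀ = 0.01337 vs Keq = 0.001243 ⇒ Q>K, reverse
Step 1:
                    B           J           A
  init           6.32     0.08978       4.046
  Δ           0.06117    -0.06117    -0.09175
  eq            6.381     0.02861       3.954
  solve Keq expr → x = -0.03058; check Q = 0.001243

[A]_eq = 3.954 M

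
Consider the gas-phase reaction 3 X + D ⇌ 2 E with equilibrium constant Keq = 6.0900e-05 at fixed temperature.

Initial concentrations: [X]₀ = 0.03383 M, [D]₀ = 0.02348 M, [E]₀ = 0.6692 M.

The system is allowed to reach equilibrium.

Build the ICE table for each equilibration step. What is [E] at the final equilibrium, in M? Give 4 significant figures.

Q₀ = 4.9262e+05 vs Keq = 6.0900e-05 ⇒ Q>K, reverse
Step 1:
                   X          D          E
  Initial    0.03383    0.02348     0.6692
  Change      0.9965     0.3322    -0.6643
  Equil         1.03     0.3556   0.004867
  solve Keq expr → x = -0.3322; check Q = 6.0900e-05

[E]_eq = 0.004867 M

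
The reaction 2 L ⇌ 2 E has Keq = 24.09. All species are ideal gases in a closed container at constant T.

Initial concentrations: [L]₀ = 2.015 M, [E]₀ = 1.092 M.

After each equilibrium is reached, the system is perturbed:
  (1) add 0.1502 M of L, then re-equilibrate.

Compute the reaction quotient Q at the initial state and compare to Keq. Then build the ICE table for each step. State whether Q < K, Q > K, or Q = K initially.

Q₀ = 0.2937; Q < K (proceeds forward)

Q₀ = 0.2937 vs Keq = 24.09 ⇒ Q<K, forward
Step 1:
                  L         E
  init        2.015     1.092
  Δ          -1.489     1.489
  eq         0.5259     2.581
  solve Keq expr → x = 0.7446; check Q = 24.09
Then add 0.1502 M of L.
Step 2:
                  L         E
  init       0.6761     2.581
  Δ         -0.1248    0.1248
  eq         0.5513     2.706
  solve Keq expr → x = 0.06239; check Q = 24.09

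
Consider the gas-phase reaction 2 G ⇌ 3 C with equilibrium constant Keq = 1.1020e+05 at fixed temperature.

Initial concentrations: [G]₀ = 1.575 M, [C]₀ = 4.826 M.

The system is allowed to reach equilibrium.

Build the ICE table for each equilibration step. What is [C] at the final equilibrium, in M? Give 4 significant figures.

[C]_eq = 7.103 M

Q₀ = 45.31 vs Keq = 1.1020e+05 ⇒ Q<K, forward
Step 1:
                   G          C
  I            1.575      4.826
  C           -1.518      2.277
  E          0.05703      7.103
  solve Keq expr → x = 0.759; check Q = 1.1020e+05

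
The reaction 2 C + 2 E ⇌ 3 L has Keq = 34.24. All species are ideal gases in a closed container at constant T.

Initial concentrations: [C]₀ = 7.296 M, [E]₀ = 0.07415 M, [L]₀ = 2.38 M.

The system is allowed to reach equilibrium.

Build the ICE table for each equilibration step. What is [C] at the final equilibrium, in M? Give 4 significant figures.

[C]_eq = 7.307 M

Q₀ = 46.06 vs Keq = 34.24 ⇒ Q>K, reverse
Step 1:
                   C          E          L
  I            7.296    0.07415       2.38
  C          0.01085    0.01085   -0.01627
  E            7.307      0.085      2.364
  solve Keq expr → x = -0.005423; check Q = 34.24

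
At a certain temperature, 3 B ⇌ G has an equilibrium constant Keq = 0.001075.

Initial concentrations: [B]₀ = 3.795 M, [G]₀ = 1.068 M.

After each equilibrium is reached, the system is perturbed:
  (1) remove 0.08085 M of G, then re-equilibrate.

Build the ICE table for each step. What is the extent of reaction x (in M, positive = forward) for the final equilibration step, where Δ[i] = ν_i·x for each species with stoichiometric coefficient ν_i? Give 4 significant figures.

x = 0.05928 M

Q₀ = 0.01954 vs Keq = 0.001075 ⇒ Q>K, reverse
Step 1:
                    B           G
  init          3.795       1.068
  Δ             2.427      -0.809
  eq            6.222       0.259
  solve Keq expr → x = -0.809; check Q = 0.001075
Then remove 0.08085 M of G.
Step 2:
                    B           G
  init          6.222      0.1781
  Δ           -0.1778     0.05928
  eq            6.044      0.2374
  solve Keq expr → x = 0.05928; check Q = 0.001075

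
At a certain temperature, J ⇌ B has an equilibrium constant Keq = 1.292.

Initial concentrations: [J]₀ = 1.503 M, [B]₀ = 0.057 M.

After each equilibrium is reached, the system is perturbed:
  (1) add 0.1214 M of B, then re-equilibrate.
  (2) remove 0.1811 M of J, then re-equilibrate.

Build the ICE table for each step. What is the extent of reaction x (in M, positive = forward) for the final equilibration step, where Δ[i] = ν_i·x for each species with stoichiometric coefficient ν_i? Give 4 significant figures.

Q₀ = 0.03792 vs Keq = 1.292 ⇒ Q<K, forward
Step 1:
                  J         B
  Initial     1.503     0.057
  Change    -0.8224    0.8224
  Equil      0.6806    0.8794
  solve Keq expr → x = 0.8224; check Q = 1.292
Then add 0.1214 M of B.
Step 2:
                  J         B
  Initial    0.6806     1.001
  Change    0.05297  -0.05297
  Equil      0.7336    0.9478
  solve Keq expr → x = -0.05297; check Q = 1.292
Then remove 0.1811 M of J.
Step 3:
                  J         B
  Initial    0.5525    0.9478
  Change     0.1021   -0.1021
  Equil      0.6546    0.8457
  solve Keq expr → x = -0.1021; check Q = 1.292

x = -0.1021 M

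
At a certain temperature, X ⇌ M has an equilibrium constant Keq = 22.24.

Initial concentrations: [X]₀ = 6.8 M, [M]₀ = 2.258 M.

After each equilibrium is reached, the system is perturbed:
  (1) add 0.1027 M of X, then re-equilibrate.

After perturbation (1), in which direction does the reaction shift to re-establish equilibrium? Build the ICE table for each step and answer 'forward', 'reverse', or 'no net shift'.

Q₀ = 0.3321 vs Keq = 22.24 ⇒ Q<K, forward
Step 1:
                   X          M
  Initial        6.8      2.258
  Change       -6.41       6.41
  Equil       0.3898      8.668
  solve Keq expr → x = 6.41; check Q = 22.24
Then add 0.1027 M of X.
Step 2:
                   X          M
  Initial     0.4925      8.668
  Change    -0.09828    0.09828
  Equil       0.3942      8.767
  solve Keq expr → x = 0.09828; check Q = 22.24

Direction: forward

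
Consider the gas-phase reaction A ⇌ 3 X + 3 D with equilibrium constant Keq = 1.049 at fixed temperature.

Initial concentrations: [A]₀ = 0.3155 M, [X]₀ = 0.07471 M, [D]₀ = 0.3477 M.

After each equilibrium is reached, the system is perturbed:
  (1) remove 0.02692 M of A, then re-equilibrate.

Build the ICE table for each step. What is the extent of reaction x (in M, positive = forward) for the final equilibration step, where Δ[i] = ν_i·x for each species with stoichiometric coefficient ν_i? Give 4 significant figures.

Q₀ = 5.5559e-05 vs Keq = 1.049 ⇒ Q<K, forward
Step 1:
                  A         X         D
  I          0.3155   0.07471    0.3477
  C         -0.1759    0.5276    0.5276
  E          0.1396    0.6023    0.8753
  solve Keq expr → x = 0.1759; check Q = 1.049
Then remove 0.02692 M of A.
Step 2:
                  A         X         D
  I          0.1127    0.6023    0.8753
  C         0.00626  -0.01878  -0.01878
  E           0.119    0.5835    0.8565
  solve Keq expr → x = -0.00626; check Q = 1.049

x = -0.00626 M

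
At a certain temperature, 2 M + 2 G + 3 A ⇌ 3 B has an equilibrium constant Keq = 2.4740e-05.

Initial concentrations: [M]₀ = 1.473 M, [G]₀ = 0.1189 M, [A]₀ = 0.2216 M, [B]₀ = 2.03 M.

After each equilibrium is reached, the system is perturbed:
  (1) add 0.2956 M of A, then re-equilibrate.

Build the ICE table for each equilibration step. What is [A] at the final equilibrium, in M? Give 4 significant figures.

Q₀ = 2.5062e+04 vs Keq = 2.4740e-05 ⇒ Q>K, reverse
Step 1:
                    M           G           A           B
  Initial       1.473      0.1189      0.2216        2.03
  Change        1.255       1.255       1.882      -1.882
  Equil         2.728       1.374       2.104      0.1479
  solve Keq expr → x = -0.6274; check Q = 2.4740e-05
Then add 0.2956 M of A.
Step 2:
                    M           G           A           B
  Initial       2.728       1.374       2.399      0.1479
  Change     -0.01203    -0.01203    -0.01804     0.01804
  Equil         2.716       1.362       2.381      0.1659
  solve Keq expr → x = 0.006014; check Q = 2.4740e-05

[A]_eq = 2.381 M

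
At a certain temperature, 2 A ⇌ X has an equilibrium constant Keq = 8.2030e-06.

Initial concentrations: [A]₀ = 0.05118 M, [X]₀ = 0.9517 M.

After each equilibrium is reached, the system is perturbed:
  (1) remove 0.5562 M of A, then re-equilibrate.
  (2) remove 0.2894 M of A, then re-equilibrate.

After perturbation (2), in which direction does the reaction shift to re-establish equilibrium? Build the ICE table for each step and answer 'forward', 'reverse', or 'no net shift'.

Q₀ = 363.3 vs Keq = 8.2030e-06 ⇒ Q>K, reverse
Step 1:
                    A           X
  I           0.05118      0.9517
  C             1.903     -0.9517
  E             1.955  3.1337e-05
  solve Keq expr → x = -0.9517; check Q = 8.2030e-06
Then remove 0.5562 M of A.
Step 2:
                    A           X
  I             1.398  3.1337e-05
  C        3.0593e-05 -1.5297e-05
  E             1.398  1.6040e-05
  solve Keq expr → x = -1.5297e-05; check Q = 8.2030e-06
Then remove 0.2894 M of A.
Step 3:
                    A           X
  I             1.109  1.6040e-05
  C        1.1904e-05 -5.9520e-06
  E             1.109  1.0088e-05
  solve Keq expr → x = -5.9520e-06; check Q = 8.2030e-06

Direction: reverse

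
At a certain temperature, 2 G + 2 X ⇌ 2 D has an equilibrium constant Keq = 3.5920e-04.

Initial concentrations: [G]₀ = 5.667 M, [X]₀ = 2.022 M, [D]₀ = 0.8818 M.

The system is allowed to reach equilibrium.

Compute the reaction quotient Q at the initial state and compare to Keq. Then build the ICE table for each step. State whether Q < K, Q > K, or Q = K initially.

Q₀ = 0.005922 vs Keq = 3.5920e-04 ⇒ Q>K, reverse
Step 1:
                   G          X          D
  init         5.667      2.022     0.8818
  Δ           0.5746     0.5746    -0.5746
  eq           6.242      2.597     0.3072
  solve Keq expr → x = -0.2873; check Q = 3.5920e-04

Q₀ = 0.005922; Q > K (proceeds reverse)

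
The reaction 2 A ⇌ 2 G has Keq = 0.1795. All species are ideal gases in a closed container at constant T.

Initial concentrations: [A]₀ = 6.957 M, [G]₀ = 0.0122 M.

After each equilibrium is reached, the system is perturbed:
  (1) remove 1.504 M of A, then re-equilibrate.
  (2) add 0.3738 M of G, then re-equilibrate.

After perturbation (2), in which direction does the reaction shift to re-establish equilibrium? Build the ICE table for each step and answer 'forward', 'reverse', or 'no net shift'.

Q₀ = 3.0752e-06 vs Keq = 0.1795 ⇒ Q<K, forward
Step 1:
                   A          G
  I            6.957     0.0122
  C           -2.062      2.062
  E            4.895      2.074
  solve Keq expr → x = 1.031; check Q = 0.1795
Then remove 1.504 M of A.
Step 2:
                   A          G
  I            3.391      2.074
  C           0.4476    -0.4476
  E            3.839      1.626
  solve Keq expr → x = -0.2238; check Q = 0.1795
Then add 0.3738 M of G.
Step 3:
                   A          G
  I            3.839          2
  C           0.2626    -0.2626
  E            4.101      1.738
  solve Keq expr → x = -0.1313; check Q = 0.1795

Direction: reverse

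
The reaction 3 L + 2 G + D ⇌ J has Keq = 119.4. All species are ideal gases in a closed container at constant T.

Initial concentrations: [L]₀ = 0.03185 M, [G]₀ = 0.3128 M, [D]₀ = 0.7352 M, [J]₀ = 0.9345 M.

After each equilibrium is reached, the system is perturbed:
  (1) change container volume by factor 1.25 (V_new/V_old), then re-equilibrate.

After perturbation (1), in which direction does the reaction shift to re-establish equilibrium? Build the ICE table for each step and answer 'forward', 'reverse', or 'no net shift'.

Direction: reverse

Q₀ = 4.0208e+05 vs Keq = 119.4 ⇒ Q>K, reverse
Step 1:
                   L          G          D          J
  Initial    0.03185     0.3128     0.7352     0.9345
  Change       0.289     0.1927    0.09634   -0.09634
  Equil       0.3209     0.5055     0.8315     0.8382
  solve Keq expr → x = -0.09634; check Q = 119.4
Then change container volume by factor 1.25 (V_new/V_old).
Step 2:
                   L          G          D          J
  Initial     0.2567     0.4044     0.6652     0.6705
  Change     0.07799      0.052      0.026     -0.026
  Equil       0.3347     0.4564     0.6912     0.6445
  solve Keq expr → x = -0.026; check Q = 119.4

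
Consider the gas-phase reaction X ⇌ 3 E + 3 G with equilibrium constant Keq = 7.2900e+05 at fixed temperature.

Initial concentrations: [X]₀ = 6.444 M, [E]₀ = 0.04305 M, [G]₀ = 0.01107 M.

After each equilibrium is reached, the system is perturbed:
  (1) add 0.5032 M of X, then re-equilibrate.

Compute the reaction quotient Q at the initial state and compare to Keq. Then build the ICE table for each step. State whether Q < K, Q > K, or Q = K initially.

Q₀ = 1.6796e-11 vs Keq = 7.2900e+05 ⇒ Q<K, forward
Step 1:
                   X          E          G
  I            6.444    0.04305    0.01107
  C           -3.727      11.18      11.18
  E            2.717      11.22      11.19
  solve Keq expr → x = 3.727; check Q = 7.2900e+05
Then add 0.5032 M of X.
Step 2:
                   X          E          G
  I            3.221      11.22      11.19
  C         -0.08931     0.2679     0.2679
  E            3.131      11.49      11.46
  solve Keq expr → x = 0.08931; check Q = 7.2900e+05

Q₀ = 1.6796e-11; Q < K (proceeds forward)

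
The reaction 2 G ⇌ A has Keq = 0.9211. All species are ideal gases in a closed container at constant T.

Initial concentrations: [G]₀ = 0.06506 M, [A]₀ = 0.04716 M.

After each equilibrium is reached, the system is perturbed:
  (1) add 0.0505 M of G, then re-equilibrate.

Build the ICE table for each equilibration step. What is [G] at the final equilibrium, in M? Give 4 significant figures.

[G]_eq = 0.1617 M

Q₀ = 11.14 vs Keq = 0.9211 ⇒ Q>K, reverse
Step 1:
                  G         A
  Initial   0.06506   0.04716
  Change    0.06375  -0.03188
  Equil      0.1288   0.01528
  solve Keq expr → x = -0.03188; check Q = 0.9211
Then add 0.0505 M of G.
Step 2:
                  G         A
  Initial    0.1793   0.01528
  Change   -0.01761  0.008803
  Equil      0.1617   0.02409
  solve Keq expr → x = 0.008803; check Q = 0.9211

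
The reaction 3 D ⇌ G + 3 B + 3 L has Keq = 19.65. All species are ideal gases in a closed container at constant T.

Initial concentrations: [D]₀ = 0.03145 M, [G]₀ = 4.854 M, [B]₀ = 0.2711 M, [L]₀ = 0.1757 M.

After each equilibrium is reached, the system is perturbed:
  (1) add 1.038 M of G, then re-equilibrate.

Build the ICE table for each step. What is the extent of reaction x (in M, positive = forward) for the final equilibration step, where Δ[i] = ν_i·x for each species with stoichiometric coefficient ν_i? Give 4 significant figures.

x = -5.1711e-04 M

Q₀ = 16.86 vs Keq = 19.65 ⇒ Q<K, forward
Step 1:
                    D           G           B           L
  Initial     0.03145       4.854      0.2711      0.1757
  Change    -0.001219  4.0649e-04    0.001219    0.001219
  Equil       0.03023       4.854      0.2723      0.1769
  solve Keq expr → x = 4.0649e-04; check Q = 19.65
Then add 1.038 M of G.
Step 2:
                    D           G           B           L
  Initial     0.03023       5.892      0.2723      0.1769
  Change     0.001551 -5.1711e-04   -0.001551   -0.001551
  Equil       0.03178       5.892      0.2708      0.1754
  solve Keq expr → x = -5.1711e-04; check Q = 19.65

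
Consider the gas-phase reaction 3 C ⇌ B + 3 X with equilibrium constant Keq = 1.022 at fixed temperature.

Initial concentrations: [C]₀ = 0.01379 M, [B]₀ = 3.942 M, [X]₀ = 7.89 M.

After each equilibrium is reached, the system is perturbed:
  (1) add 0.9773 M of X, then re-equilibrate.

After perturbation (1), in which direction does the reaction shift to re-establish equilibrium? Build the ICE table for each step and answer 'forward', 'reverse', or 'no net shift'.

Direction: reverse

Q₀ = 7.3834e+08 vs Keq = 1.022 ⇒ Q>K, reverse
Step 1:
                  C         B         X
  I         0.01379     3.942      7.89
  C           4.507    -1.502    -4.507
  E           4.521      2.44     3.383
  solve Keq expr → x = -1.502; check Q = 1.022
Then add 0.9773 M of X.
Step 2:
                  C         B         X
  I           4.521      2.44      4.36
  C          0.5069    -0.169   -0.5069
  E           5.028     2.271     3.853
  solve Keq expr → x = -0.169; check Q = 1.022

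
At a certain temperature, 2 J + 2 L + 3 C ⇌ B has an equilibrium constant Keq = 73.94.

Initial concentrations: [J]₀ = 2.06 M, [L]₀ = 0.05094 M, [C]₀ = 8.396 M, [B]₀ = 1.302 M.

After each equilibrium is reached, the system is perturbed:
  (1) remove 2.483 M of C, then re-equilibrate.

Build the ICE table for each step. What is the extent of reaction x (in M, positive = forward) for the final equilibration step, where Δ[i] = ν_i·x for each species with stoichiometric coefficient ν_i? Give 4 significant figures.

Q₀ = 0.1998 vs Keq = 73.94 ⇒ Q<K, forward
Step 1:
                  J         L         C         B
  Initial      2.06   0.05094     8.396     1.302
  Change   -0.04817  -0.04817  -0.07225   0.02408
  Equil       2.012  0.002772     8.324     1.326
  solve Keq expr → x = 0.02408; check Q = 73.94
Then remove 2.483 M of C.
Step 2:
                  J         L         C         B
  Initial     2.012  0.002772     5.841     1.326
  Change   0.001934  0.001934  0.002901 -9.6706e-04
  Equil       2.014  0.004706     5.844     1.325
  solve Keq expr → x = -9.6706e-04; check Q = 73.94

x = -9.6706e-04 M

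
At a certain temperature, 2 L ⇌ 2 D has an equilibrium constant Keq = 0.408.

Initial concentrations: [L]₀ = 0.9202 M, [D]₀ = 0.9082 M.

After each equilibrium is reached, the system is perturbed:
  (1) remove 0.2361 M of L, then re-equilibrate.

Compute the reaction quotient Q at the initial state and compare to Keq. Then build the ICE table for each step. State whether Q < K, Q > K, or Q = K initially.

Q₀ = 0.9741 vs Keq = 0.408 ⇒ Q>K, reverse
Step 1:
                    L           D
  I            0.9202      0.9082
  C            0.1955     -0.1955
  E             1.116      0.7127
  solve Keq expr → x = -0.09776; check Q = 0.408
Then remove 0.2361 M of L.
Step 2:
                    L           D
  I            0.8796      0.7127
  C           0.09203    -0.09203
  E            0.9717      0.6206
  solve Keq expr → x = -0.04601; check Q = 0.408

Q₀ = 0.9741; Q > K (proceeds reverse)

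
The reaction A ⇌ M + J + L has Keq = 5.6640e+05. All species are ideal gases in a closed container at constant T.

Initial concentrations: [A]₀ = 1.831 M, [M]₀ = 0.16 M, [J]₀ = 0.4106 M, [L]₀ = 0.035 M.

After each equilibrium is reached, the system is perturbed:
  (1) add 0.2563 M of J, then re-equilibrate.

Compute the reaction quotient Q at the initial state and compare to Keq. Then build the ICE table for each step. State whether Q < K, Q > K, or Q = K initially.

Q₀ = 0.001256; Q < K (proceeds forward)

Q₀ = 0.001256 vs Keq = 5.6640e+05 ⇒ Q<K, forward
Step 1:
                   A          M          J          L
  init         1.831       0.16     0.4106      0.035
  Δ           -1.831      1.831      1.831      1.831
  eq      1.4703e-05      1.991      2.242      1.866
  solve Keq expr → x = 1.831; check Q = 5.6640e+05
Then add 0.2563 M of J.
Step 2:
                   A          M          J          L
  init    1.4703e-05      1.991      2.498      1.866
  Δ       1.6811e-06 -1.6811e-06 -1.6811e-06 -1.6811e-06
  eq      1.6384e-05      1.991      2.498      1.866
  solve Keq expr → x = -1.6811e-06; check Q = 5.6640e+05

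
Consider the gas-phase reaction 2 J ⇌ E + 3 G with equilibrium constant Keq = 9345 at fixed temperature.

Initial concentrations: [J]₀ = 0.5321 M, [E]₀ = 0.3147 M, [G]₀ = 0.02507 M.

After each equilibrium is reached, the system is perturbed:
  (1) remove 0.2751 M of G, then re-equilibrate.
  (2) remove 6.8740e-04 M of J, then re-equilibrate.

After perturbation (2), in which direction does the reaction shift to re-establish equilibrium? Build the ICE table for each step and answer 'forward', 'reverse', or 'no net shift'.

Q₀ = 1.7514e-05 vs Keq = 9345 ⇒ Q<K, forward
Step 1:
                    J           E           G
  I            0.5321      0.3147     0.02507
  C           -0.5263      0.2632      0.7895
  E          0.005781      0.5779      0.8145
  solve Keq expr → x = 0.2632; check Q = 9345
Then remove 0.2751 M of G.
Step 2:
                    J           E           G
  I          0.005781      0.5779      0.5394
  C         -0.002627    0.001314    0.003941
  E          0.003153      0.5792      0.5434
  solve Keq expr → x = 0.001314; check Q = 9345
Then remove 6.8740e-04 M of J.
Step 3:
                    J           E           G
  I          0.002466      0.5792      0.5434
  C        6.7764e-04 -3.3882e-04   -0.001016
  E          0.003144      0.5788      0.5424
  solve Keq expr → x = -3.3882e-04; check Q = 9345

Direction: reverse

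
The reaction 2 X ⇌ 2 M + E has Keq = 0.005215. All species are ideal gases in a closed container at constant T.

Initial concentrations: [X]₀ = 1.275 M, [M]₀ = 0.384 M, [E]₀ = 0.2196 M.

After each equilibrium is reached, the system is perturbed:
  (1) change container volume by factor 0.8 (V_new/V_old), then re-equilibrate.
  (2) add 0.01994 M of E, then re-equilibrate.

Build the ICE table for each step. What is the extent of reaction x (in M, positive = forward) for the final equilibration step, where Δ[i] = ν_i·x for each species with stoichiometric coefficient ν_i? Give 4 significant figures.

Q₀ = 0.01992 vs Keq = 0.005215 ⇒ Q>K, reverse
Step 1:
                  X         M         E
  I           1.275     0.384    0.2196
  C          0.1275   -0.1275  -0.06373
  E           1.402    0.2565    0.1559
  solve Keq expr → x = -0.06373; check Q = 0.005215
Then change container volume by factor 0.8 (V_new/V_old).
Step 2:
                  X         M         E
  I           1.753    0.3207    0.1948
  C          0.0218   -0.0218   -0.0109
  E           1.775    0.2989    0.1839
  solve Keq expr → x = -0.0109; check Q = 0.005215
Then add 0.01994 M of E.
Step 3:
                  X         M         E
  I           1.775    0.2989    0.2039
  C        0.009886 -0.009886 -0.004943
  E           1.785     0.289    0.1989
  solve Keq expr → x = -0.004943; check Q = 0.005215

x = -0.004943 M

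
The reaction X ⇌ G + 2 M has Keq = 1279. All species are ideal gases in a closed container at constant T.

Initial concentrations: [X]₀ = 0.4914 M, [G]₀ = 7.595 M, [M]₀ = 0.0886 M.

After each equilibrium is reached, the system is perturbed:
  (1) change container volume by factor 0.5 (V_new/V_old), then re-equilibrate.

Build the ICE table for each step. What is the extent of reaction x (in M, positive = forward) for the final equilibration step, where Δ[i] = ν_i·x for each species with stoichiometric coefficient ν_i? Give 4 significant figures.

Q₀ = 0.1213 vs Keq = 1279 ⇒ Q<K, forward
Step 1:
                    X           G           M
  init         0.4914       7.595      0.0886
  Δ           -0.4843      0.4843      0.9687
  eq         0.007061       8.079       1.057
  solve Keq expr → x = 0.4843; check Q = 1279
Then change container volume by factor 0.5 (V_new/V_old).
Step 2:
                    X           G           M
  init        0.01412       16.16       2.115
  Δ           0.03823    -0.03823    -0.07646
  eq          0.05235       16.12       2.038
  solve Keq expr → x = -0.03823; check Q = 1279

x = -0.03823 M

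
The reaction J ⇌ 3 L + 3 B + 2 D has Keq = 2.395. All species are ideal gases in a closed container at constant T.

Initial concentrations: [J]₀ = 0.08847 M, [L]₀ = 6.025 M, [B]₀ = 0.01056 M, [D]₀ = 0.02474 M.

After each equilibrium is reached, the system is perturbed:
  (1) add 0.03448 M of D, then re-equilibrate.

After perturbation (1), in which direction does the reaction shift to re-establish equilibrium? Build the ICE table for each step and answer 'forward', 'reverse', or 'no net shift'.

Q₀ = 1.7818e-06 vs Keq = 2.395 ⇒ Q<K, forward
Step 1:
                    J           L           B           D
  Initial     0.08847       6.025     0.01056     0.02474
  Change     -0.06602      0.1981      0.1981       0.132
  Equil       0.02245       6.223      0.2086      0.1568
  solve Keq expr → x = 0.06602; check Q = 2.395
Then add 0.03448 M of D.
Step 2:
                    J           L           B           D
  Initial     0.02245       6.223      0.2086      0.1913
  Change      0.00367    -0.01101    -0.01101   -0.007339
  Equil       0.02612       6.212      0.1976      0.1839
  solve Keq expr → x = -0.00367; check Q = 2.395

Direction: reverse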